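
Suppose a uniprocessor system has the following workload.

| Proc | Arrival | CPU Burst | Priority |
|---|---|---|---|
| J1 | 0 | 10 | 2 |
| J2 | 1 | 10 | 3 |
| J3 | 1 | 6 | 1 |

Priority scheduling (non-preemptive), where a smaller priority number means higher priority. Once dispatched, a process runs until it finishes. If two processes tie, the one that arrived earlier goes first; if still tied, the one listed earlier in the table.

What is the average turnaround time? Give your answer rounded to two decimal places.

16.67

Timeline: | J1 0-10 | J3 10-16 | J2 16-26 |
Completion: J1=10  J2=26  J3=16
Turnaround times: J1=10, J2=25, J3=15
Average turnaround = (10+25+15) / 3 = 50/3 = 16.67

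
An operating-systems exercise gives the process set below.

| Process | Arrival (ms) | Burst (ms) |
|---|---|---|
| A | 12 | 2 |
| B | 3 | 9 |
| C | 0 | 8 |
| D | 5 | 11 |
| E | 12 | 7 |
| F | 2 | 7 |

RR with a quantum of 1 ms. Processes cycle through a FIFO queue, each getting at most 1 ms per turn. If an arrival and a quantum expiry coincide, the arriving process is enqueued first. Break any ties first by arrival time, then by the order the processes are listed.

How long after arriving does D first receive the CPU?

Gantt: | C 0-2 | F 2-3 | C 3-4 | B 4-5 | F 5-6 | C 6-7 | D 7-8 | B 8-9 | F 9-10 | C 10-11 | D 11-12 | B 12-13 | F 13-14 | C 14-15 | A 15-16 | E 16-17 | D 17-18 | B 18-19 | F 19-20 | C 20-21 | A 21-22 | E 22-23 | D 23-24 | B 24-25 | F 25-26 | C 26-27 | E 27-28 | D 28-29 | B 29-30 | F 30-31 | E 31-32 | D 32-33 | B 33-34 | E 34-35 | D 35-36 | B 36-37 | E 37-38 | D 38-39 | B 39-40 | E 40-41 | D 41-44 |
Completion: A=22  B=40  C=27  D=44  E=41  F=31
Response(D) = first start − arrival = 7 − 5 = 2

2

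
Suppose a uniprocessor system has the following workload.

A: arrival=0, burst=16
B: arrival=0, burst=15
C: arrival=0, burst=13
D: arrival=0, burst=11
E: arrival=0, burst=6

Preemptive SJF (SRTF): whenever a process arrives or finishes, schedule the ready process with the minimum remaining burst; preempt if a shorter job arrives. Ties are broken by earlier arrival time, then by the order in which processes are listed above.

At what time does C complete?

Schedule: | E 0-6 | D 6-17 | C 17-30 | B 30-45 | A 45-61 |
Completion: A=61  B=45  C=30  D=17  E=6
Turnaround (C−A): A=61  B=45  C=30  D=17  E=6

30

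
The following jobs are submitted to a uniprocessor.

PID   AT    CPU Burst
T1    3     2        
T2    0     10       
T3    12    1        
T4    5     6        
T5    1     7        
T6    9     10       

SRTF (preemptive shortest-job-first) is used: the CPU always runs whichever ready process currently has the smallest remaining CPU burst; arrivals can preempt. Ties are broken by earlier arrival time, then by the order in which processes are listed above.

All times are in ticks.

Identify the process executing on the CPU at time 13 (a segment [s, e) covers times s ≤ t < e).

T4

Schedule: | T2 0-1 | T5 1-3 | T1 3-5 | T5 5-10 | T4 10-12 | T3 12-13 | T4 13-17 | T2 17-26 | T6 26-36 |
Completion: T1=5  T2=26  T3=13  T4=17  T5=10  T6=36
Turnaround (C−A): T1=2  T2=26  T3=1  T4=12  T5=9  T6=27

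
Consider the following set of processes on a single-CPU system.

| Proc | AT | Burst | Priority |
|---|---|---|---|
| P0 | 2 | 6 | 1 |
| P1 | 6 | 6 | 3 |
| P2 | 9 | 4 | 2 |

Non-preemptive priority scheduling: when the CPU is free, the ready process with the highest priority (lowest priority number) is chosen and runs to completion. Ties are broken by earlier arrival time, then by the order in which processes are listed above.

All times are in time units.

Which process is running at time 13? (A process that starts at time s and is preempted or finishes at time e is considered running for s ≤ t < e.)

Schedule: | idle 0-2 | P0 2-8 | P1 8-14 | P2 14-18 |
Completion: P0=8  P1=14  P2=18
Turnaround (C−A): P0=6  P1=8  P2=9

P1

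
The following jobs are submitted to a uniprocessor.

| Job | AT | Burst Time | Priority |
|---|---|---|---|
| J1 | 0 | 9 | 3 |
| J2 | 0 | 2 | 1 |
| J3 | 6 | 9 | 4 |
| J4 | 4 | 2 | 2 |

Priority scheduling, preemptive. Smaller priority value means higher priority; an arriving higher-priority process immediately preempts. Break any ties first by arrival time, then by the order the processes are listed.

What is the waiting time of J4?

0

Timeline: | J2 0-2 | J1 2-4 | J4 4-6 | J1 6-13 | J3 13-22 |
Completion: J1=13  J2=2  J3=22  J4=6
Turnaround (C−A): J1=13  J2=2  J3=16  J4=2
Waiting(J4) = turnaround − burst = 2 − 2 = 0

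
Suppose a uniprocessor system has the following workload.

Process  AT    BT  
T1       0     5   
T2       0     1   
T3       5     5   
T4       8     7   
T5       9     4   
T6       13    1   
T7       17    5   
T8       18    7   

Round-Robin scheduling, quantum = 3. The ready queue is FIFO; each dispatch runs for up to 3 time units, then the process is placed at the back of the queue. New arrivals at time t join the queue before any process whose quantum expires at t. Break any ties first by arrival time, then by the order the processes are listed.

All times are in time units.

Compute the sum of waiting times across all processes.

60

Timeline: | T1 0-3 | T2 3-4 | T1 4-6 | T3 6-9 | T4 9-12 | T5 12-15 | T3 15-17 | T4 17-20 | T6 20-21 | T5 21-22 | T7 22-25 | T8 25-28 | T4 28-29 | T7 29-31 | T8 31-35 |
Completion: T1=6  T2=4  T3=17  T4=29  T5=22  T6=21  T7=31  T8=35
Waiting = turnaround − burst: T1=1, T2=3, T3=7, T4=14, T5=9, T6=7, T7=9, T8=10
Total waiting = 1 + 3 + 7 + 14 + 9 + 7 + 9 + 10 = 60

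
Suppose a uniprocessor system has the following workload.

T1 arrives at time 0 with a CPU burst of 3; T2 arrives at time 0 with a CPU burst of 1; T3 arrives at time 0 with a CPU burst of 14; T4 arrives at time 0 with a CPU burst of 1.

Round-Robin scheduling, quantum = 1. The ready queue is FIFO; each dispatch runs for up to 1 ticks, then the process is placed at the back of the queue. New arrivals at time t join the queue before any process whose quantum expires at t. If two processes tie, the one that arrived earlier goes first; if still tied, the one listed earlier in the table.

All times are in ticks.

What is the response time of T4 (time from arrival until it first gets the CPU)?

3

Timeline: | T1 0-1 | T2 1-2 | T3 2-3 | T4 3-4 | T1 4-5 | T3 5-6 | T1 6-7 | T3 7-19 |
Completion: T1=7  T2=2  T3=19  T4=4
Turnaround (C−A): T1=7  T2=2  T3=19  T4=4
Response(T4) = first start − arrival = 3 − 0 = 3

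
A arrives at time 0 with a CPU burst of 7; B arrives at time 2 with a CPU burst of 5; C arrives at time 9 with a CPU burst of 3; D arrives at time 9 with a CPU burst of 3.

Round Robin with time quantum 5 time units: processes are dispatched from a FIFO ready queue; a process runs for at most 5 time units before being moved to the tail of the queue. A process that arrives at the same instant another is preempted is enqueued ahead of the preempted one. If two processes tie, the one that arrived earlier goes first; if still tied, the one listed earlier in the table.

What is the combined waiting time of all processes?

17

Schedule: | A 0-5 | B 5-10 | A 10-12 | C 12-15 | D 15-18 |
Completion: A=12  B=10  C=15  D=18
Turnaround (C−A): A=12  B=8  C=6  D=9
Waiting = turnaround − burst: A=5, B=3, C=3, D=6
Total waiting = 5 + 3 + 3 + 6 = 17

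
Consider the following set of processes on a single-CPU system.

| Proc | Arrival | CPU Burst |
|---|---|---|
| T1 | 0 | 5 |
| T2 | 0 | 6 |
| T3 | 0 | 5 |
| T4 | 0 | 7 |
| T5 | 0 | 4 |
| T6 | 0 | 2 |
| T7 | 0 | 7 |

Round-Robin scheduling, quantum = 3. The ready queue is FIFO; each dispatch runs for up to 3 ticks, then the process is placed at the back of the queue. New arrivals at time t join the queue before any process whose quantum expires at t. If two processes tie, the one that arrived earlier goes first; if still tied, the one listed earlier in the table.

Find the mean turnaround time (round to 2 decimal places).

Gantt: | T1 0-3 | T2 3-6 | T3 6-9 | T4 9-12 | T5 12-15 | T6 15-17 | T7 17-20 | T1 20-22 | T2 22-25 | T3 25-27 | T4 27-30 | T5 30-31 | T7 31-34 | T4 34-35 | T7 35-36 |
Completion: T1=22  T2=25  T3=27  T4=35  T5=31  T6=17  T7=36
Turnaround (C−A): T1=22  T2=25  T3=27  T4=35  T5=31  T6=17  T7=36
Turnaround times: T1=22, T2=25, T3=27, T4=35, T5=31, T6=17, T7=36
Average turnaround = (22+25+27+35+31+17+36) / 7 = 193/7 = 27.57

27.57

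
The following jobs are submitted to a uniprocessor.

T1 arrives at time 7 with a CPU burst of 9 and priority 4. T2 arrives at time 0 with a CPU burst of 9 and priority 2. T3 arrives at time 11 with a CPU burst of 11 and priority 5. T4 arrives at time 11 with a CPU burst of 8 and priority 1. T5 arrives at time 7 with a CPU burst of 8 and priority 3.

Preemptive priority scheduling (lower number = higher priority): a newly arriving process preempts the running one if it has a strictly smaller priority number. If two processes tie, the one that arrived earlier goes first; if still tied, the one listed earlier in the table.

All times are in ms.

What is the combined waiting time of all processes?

51

Timeline: | T2 0-9 | T5 9-11 | T4 11-19 | T5 19-25 | T1 25-34 | T3 34-45 |
Completion: T1=34  T2=9  T3=45  T4=19  T5=25
Turnaround (C−A): T1=27  T2=9  T3=34  T4=8  T5=18
Waiting = turnaround − burst: T1=18, T2=0, T3=23, T4=0, T5=10
Total waiting = 18 + 0 + 23 + 0 + 10 = 51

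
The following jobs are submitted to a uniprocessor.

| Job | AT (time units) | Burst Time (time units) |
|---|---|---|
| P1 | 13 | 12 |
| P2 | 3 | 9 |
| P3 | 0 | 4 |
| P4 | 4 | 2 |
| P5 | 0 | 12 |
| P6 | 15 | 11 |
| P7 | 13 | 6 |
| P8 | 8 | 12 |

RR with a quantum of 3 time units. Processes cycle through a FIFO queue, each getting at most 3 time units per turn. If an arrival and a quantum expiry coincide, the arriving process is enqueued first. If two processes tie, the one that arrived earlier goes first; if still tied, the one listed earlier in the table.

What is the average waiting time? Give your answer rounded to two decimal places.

28.75

Gantt: | P3 0-3 | P5 3-6 | P2 6-9 | P3 9-10 | P4 10-12 | P5 12-15 | P8 15-18 | P2 18-21 | P1 21-24 | P7 24-27 | P6 27-30 | P5 30-33 | P8 33-36 | P2 36-39 | P1 39-42 | P7 42-45 | P6 45-48 | P5 48-51 | P8 51-54 | P1 54-57 | P6 57-60 | P8 60-63 | P1 63-66 | P6 66-68 |
Completion: P1=66  P2=39  P3=10  P4=12  P5=51  P6=68  P7=45  P8=63
Waiting times: P1=41, P2=27, P3=6, P4=6, P5=39, P6=42, P7=26, P8=43
Average waiting = (41+27+6+6+39+42+26+43) / 8 = 230/8 = 28.75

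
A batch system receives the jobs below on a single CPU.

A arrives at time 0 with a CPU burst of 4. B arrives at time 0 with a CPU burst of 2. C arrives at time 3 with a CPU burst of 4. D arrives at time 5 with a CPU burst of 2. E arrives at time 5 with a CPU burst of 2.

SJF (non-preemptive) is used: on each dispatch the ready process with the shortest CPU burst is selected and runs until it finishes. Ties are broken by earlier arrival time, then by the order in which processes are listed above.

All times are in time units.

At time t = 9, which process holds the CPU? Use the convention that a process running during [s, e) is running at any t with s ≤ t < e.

Timeline: | B 0-2 | A 2-6 | D 6-8 | E 8-10 | C 10-14 |
Completion: A=6  B=2  C=14  D=8  E=10
Turnaround (C−A): A=6  B=2  C=11  D=3  E=5

E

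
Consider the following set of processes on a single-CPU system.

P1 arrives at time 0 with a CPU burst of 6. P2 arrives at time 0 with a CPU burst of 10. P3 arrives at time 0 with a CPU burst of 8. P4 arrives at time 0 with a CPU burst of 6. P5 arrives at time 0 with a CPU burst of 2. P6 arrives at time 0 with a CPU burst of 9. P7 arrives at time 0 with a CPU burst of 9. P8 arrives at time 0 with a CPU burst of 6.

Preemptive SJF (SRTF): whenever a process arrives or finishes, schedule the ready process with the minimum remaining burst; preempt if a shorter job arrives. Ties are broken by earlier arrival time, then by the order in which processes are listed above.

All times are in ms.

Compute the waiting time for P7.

37

Schedule: | P5 0-2 | P1 2-8 | P4 8-14 | P8 14-20 | P3 20-28 | P6 28-37 | P7 37-46 | P2 46-56 |
Completion: P1=8  P2=56  P3=28  P4=14  P5=2  P6=37  P7=46  P8=20
Turnaround (C−A): P1=8  P2=56  P3=28  P4=14  P5=2  P6=37  P7=46  P8=20
Waiting(P7) = turnaround − burst = 46 − 9 = 37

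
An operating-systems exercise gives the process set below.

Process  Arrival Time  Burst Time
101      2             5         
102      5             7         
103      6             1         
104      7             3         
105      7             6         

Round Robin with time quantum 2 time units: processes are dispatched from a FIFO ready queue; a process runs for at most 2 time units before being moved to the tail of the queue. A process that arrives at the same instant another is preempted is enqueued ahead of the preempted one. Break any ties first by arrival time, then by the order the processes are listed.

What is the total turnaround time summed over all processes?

Schedule: | idle 0-2 | 101 2-6 | 102 6-8 | 103 8-9 | 101 9-10 | 104 10-12 | 105 12-14 | 102 14-16 | 104 16-17 | 105 17-19 | 102 19-21 | 105 21-23 | 102 23-24 |
Completion: 101=10  102=24  103=9  104=17  105=23
Turnaround = completion − arrival: 101=8, 102=19, 103=3, 104=10, 105=16
Total turnaround = 8 + 19 + 3 + 10 + 16 = 56

56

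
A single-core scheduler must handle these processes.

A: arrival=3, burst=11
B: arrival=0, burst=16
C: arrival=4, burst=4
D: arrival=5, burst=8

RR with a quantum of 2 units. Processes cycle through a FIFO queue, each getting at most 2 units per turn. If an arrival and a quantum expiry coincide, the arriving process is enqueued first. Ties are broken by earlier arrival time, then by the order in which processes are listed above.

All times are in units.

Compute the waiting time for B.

23

Gantt: | B 0-4 | A 4-6 | C 6-8 | B 8-10 | D 10-12 | A 12-14 | C 14-16 | B 16-18 | D 18-20 | A 20-22 | B 22-24 | D 24-26 | A 26-28 | B 28-30 | D 30-32 | A 32-34 | B 34-36 | A 36-37 | B 37-39 |
Completion: A=37  B=39  C=16  D=32
Turnaround (C−A): A=34  B=39  C=12  D=27
Waiting(B) = turnaround − burst = 39 − 16 = 23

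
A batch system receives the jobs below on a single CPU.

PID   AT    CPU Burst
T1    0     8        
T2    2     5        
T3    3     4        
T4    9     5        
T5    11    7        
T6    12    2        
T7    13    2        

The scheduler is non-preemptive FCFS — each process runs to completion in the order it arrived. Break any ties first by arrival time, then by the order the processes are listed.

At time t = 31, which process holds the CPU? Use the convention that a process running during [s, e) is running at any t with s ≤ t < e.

T7

Gantt: | T1 0-8 | T2 8-13 | T3 13-17 | T4 17-22 | T5 22-29 | T6 29-31 | T7 31-33 |
Completion: T1=8  T2=13  T3=17  T4=22  T5=29  T6=31  T7=33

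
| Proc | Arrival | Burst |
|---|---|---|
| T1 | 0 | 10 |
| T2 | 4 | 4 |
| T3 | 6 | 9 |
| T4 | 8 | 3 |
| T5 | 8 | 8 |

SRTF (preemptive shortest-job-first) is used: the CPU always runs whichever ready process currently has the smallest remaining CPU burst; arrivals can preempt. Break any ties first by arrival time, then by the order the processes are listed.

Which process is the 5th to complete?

T3

Timeline: | T1 0-4 | T2 4-8 | T4 8-11 | T1 11-17 | T5 17-25 | T3 25-34 |
Completion: T1=17  T2=8  T3=34  T4=11  T5=25
Finish order: T2 → T4 → T1 → T5 → T3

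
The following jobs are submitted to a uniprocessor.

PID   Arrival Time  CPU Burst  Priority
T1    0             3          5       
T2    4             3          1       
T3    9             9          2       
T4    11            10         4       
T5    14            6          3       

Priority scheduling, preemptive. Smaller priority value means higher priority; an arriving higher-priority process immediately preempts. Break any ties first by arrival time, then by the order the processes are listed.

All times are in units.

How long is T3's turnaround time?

Timeline: | T1 0-3 | idle 3-4 | T2 4-7 | idle 7-9 | T3 9-18 | T5 18-24 | T4 24-34 |
Completion: T1=3  T2=7  T3=18  T4=34  T5=24
Turnaround(T3) = completion − arrival = 18 − 9 = 9

9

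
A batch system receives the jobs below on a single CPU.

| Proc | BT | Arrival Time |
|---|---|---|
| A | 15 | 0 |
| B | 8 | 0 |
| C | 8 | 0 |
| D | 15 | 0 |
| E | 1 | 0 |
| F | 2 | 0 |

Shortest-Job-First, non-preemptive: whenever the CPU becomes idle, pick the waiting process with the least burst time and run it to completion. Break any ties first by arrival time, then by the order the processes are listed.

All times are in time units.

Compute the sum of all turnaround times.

Gantt: | E 0-1 | F 1-3 | B 3-11 | C 11-19 | A 19-34 | D 34-49 |
Completion: A=34  B=11  C=19  D=49  E=1  F=3
Turnaround (C−A): A=34  B=11  C=19  D=49  E=1  F=3
Turnaround = completion − arrival: A=34, B=11, C=19, D=49, E=1, F=3
Total turnaround = 34 + 11 + 19 + 49 + 1 + 3 = 117

117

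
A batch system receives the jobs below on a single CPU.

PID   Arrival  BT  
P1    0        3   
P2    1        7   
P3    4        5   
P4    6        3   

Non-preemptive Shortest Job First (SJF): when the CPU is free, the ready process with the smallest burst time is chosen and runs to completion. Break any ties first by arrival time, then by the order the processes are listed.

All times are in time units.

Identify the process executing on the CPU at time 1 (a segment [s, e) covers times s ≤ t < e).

P1

Schedule: | P1 0-3 | P2 3-10 | P4 10-13 | P3 13-18 |
Completion: P1=3  P2=10  P3=18  P4=13
Turnaround (C−A): P1=3  P2=9  P3=14  P4=7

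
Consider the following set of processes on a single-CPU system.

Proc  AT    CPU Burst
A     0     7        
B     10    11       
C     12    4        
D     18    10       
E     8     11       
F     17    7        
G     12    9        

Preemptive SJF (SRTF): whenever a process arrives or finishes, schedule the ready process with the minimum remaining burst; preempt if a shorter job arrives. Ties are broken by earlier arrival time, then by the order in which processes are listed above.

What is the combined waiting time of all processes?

88

Timeline: | A 0-7 | idle 7-8 | E 8-12 | C 12-16 | E 16-23 | F 23-30 | G 30-39 | D 39-49 | B 49-60 |
Completion: A=7  B=60  C=16  D=49  E=23  F=30  G=39
Turnaround (C−A): A=7  B=50  C=4  D=31  E=15  F=13  G=27
Waiting = turnaround − burst: A=0, B=39, C=0, D=21, E=4, F=6, G=18
Total waiting = 0 + 39 + 0 + 21 + 4 + 6 + 18 = 88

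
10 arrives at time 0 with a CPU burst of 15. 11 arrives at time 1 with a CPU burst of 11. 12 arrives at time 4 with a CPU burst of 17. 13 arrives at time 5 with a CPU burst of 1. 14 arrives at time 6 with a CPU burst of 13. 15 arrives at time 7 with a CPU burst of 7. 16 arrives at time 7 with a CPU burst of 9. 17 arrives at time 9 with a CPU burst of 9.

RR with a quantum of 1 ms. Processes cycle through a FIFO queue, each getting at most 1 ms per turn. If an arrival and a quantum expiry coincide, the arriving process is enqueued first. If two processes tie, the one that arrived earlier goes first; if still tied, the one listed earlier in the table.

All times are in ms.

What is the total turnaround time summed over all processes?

455

Timeline: | 10 0-1 | 11 1-2 | 10 2-3 | 11 3-4 | 10 4-5 | 12 5-6 | 11 6-7 | 13 7-8 | 10 8-9 | 14 9-10 | 12 10-11 | 15 11-12 | 16 12-13 | 11 13-14 | 17 14-15 | 10 15-16 | 14 16-17 | 12 17-18 | 15 18-19 | 16 19-20 | 11 20-21 | 17 21-22 | 10 22-23 | 14 23-24 | 12 24-25 | 15 25-26 | 16 26-27 | 11 27-28 | 17 28-29 | 10 29-30 | 14 30-31 | 12 31-32 | 15 32-33 | 16 33-34 | 11 34-35 | 17 35-36 | 10 36-37 | 14 37-38 | 12 38-39 | 15 39-40 | 16 40-41 | 11 41-42 | 17 42-43 | 10 43-44 | 14 44-45 | 12 45-46 | 15 46-47 | 16 47-48 | 11 48-49 | 17 49-50 | 10 50-51 | 14 51-52 | 12 52-53 | 15 53-54 | 16 54-55 | 11 55-56 | 17 56-57 | 10 57-58 | 14 58-59 | 12 59-60 | 16 60-61 | 11 61-62 | 17 62-63 | 10 63-64 | 14 64-65 | 12 65-66 | 16 66-67 | 17 67-68 | 10 68-69 | 14 69-70 | 12 70-71 | 10 71-72 | 14 72-73 | 12 73-74 | 10 74-75 | 14 75-76 | 12 76-77 | 14 77-78 | 12 78-82 |
Completion: 10=75  11=62  12=82  13=8  14=78  15=54  16=67  17=68
Turnaround (C−A): 10=75  11=61  12=78  13=3  14=72  15=47  16=60  17=59
Turnaround = completion − arrival: 10=75, 11=61, 12=78, 13=3, 14=72, 15=47, 16=60, 17=59
Total turnaround = 75 + 61 + 78 + 3 + 72 + 47 + 60 + 59 = 455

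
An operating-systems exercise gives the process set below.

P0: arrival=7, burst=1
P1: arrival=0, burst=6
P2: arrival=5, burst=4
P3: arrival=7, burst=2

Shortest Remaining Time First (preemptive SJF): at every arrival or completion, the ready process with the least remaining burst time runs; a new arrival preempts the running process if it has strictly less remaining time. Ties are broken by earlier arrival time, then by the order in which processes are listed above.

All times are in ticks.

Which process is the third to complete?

Schedule: | P1 0-6 | P2 6-7 | P0 7-8 | P3 8-10 | P2 10-13 |
Completion: P0=8  P1=6  P2=13  P3=10
Finish order: P1 → P0 → P3 → P2

P3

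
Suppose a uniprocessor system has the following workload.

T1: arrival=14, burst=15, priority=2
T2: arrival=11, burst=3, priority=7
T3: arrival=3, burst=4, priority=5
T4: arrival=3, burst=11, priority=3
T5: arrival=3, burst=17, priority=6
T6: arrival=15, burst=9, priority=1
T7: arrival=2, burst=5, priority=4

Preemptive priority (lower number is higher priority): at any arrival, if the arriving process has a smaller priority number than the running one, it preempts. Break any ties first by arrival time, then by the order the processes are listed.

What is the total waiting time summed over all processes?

178

Schedule: | idle 0-2 | T7 2-3 | T4 3-14 | T1 14-15 | T6 15-24 | T1 24-38 | T7 38-42 | T3 42-46 | T5 46-63 | T2 63-66 |
Completion: T1=38  T2=66  T3=46  T4=14  T5=63  T6=24  T7=42
Waiting = turnaround − burst: T1=9, T2=52, T3=39, T4=0, T5=43, T6=0, T7=35
Total waiting = 9 + 52 + 39 + 0 + 43 + 0 + 35 = 178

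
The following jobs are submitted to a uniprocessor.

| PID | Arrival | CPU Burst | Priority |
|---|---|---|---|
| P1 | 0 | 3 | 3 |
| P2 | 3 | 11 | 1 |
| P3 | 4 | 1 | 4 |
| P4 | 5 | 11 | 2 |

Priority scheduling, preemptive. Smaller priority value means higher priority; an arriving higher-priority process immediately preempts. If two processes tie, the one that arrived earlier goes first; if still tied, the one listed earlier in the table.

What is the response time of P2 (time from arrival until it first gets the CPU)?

Timeline: | P1 0-3 | P2 3-14 | P4 14-25 | P3 25-26 |
Completion: P1=3  P2=14  P3=26  P4=25
Response(P2) = first start − arrival = 3 − 3 = 0

0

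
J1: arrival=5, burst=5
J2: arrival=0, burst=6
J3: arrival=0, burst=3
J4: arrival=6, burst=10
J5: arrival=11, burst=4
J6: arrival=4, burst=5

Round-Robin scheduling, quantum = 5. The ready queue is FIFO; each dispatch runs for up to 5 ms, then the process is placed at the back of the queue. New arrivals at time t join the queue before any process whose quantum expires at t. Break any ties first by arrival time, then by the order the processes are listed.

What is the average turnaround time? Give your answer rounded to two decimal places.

15.50

Timeline: | J2 0-5 | J3 5-8 | J6 8-13 | J1 13-18 | J2 18-19 | J4 19-24 | J5 24-28 | J4 28-33 |
Completion: J1=18  J2=19  J3=8  J4=33  J5=28  J6=13
Turnaround (C−A): J1=13  J2=19  J3=8  J4=27  J5=17  J6=9
Turnaround times: J1=13, J2=19, J3=8, J4=27, J5=17, J6=9
Average turnaround = (13+19+8+27+17+9) / 6 = 93/6 = 15.50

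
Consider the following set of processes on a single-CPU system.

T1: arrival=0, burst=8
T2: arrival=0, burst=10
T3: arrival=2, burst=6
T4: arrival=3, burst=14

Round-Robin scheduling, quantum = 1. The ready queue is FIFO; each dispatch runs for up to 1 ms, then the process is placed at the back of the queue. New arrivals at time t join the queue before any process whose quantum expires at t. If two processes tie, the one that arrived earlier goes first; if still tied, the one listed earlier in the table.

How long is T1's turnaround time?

Schedule: | T1 0-1 | T2 1-2 | T1 2-3 | T3 3-4 | T2 4-5 | T4 5-6 | T1 6-7 | T3 7-8 | T2 8-9 | T4 9-10 | T1 10-11 | T3 11-12 | T2 12-13 | T4 13-14 | T1 14-15 | T3 15-16 | T2 16-17 | T4 17-18 | T1 18-19 | T3 19-20 | T2 20-21 | T4 21-22 | T1 22-23 | T3 23-24 | T2 24-25 | T4 25-26 | T1 26-27 | T2 27-28 | T4 28-29 | T2 29-30 | T4 30-31 | T2 31-32 | T4 32-38 |
Completion: T1=27  T2=32  T3=24  T4=38
Turnaround(T1) = completion − arrival = 27 − 0 = 27

27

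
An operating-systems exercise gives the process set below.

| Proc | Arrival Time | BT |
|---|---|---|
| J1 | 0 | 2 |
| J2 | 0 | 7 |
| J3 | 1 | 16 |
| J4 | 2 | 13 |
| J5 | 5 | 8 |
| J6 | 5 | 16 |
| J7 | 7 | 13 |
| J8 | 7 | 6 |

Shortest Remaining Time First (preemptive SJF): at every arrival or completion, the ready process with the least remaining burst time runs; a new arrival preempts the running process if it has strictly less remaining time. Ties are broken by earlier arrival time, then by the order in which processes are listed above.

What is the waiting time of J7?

Timeline: | J1 0-2 | J2 2-9 | J8 9-15 | J5 15-23 | J4 23-36 | J7 36-49 | J3 49-65 | J6 65-81 |
Completion: J1=2  J2=9  J3=65  J4=36  J5=23  J6=81  J7=49  J8=15
Turnaround (C−A): J1=2  J2=9  J3=64  J4=34  J5=18  J6=76  J7=42  J8=8
Waiting(J7) = turnaround − burst = 42 − 13 = 29

29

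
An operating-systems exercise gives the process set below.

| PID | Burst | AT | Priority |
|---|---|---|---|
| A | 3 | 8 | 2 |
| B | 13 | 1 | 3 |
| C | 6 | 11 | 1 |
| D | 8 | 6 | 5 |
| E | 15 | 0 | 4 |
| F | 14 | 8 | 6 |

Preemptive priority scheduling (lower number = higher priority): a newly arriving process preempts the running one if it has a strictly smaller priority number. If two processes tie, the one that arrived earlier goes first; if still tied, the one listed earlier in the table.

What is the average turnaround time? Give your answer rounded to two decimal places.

26.33

Schedule: | E 0-1 | B 1-8 | A 8-11 | C 11-17 | B 17-23 | E 23-37 | D 37-45 | F 45-59 |
Completion: A=11  B=23  C=17  D=45  E=37  F=59
Turnaround (C−A): A=3  B=22  C=6  D=39  E=37  F=51
Turnaround times: A=3, B=22, C=6, D=39, E=37, F=51
Average turnaround = (3+22+6+39+37+51) / 6 = 158/6 = 26.33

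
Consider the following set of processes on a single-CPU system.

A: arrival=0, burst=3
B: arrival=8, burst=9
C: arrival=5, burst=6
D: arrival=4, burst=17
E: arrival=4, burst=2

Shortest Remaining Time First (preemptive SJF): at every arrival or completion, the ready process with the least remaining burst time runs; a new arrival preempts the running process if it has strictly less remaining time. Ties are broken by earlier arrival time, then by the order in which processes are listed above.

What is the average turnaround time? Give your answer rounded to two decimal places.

11.80

Gantt: | A 0-3 | idle 3-4 | E 4-6 | C 6-12 | B 12-21 | D 21-38 |
Completion: A=3  B=21  C=12  D=38  E=6
Turnaround (C−A): A=3  B=13  C=7  D=34  E=2
Turnaround times: A=3, B=13, C=7, D=34, E=2
Average turnaround = (3+13+7+34+2) / 5 = 59/5 = 11.80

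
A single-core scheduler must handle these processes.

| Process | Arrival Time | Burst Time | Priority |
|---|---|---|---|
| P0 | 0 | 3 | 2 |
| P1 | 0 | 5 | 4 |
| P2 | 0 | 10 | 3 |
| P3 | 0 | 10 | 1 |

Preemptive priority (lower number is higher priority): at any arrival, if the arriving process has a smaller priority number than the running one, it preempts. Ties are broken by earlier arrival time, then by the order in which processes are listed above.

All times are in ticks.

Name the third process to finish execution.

Gantt: | P3 0-10 | P0 10-13 | P2 13-23 | P1 23-28 |
Completion: P0=13  P1=28  P2=23  P3=10
Turnaround (C−A): P0=13  P1=28  P2=23  P3=10
Finish order: P3 → P0 → P2 → P1

P2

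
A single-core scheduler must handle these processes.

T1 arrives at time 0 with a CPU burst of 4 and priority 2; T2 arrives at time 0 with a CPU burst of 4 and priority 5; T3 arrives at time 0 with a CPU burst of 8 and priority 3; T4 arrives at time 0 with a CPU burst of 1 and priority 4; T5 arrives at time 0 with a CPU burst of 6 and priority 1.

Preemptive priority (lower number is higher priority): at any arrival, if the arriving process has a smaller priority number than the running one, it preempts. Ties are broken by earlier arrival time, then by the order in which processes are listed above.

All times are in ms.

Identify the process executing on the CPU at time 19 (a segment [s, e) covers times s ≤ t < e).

Schedule: | T5 0-6 | T1 6-10 | T3 10-18 | T4 18-19 | T2 19-23 |
Completion: T1=10  T2=23  T3=18  T4=19  T5=6
Turnaround (C−A): T1=10  T2=23  T3=18  T4=19  T5=6

T2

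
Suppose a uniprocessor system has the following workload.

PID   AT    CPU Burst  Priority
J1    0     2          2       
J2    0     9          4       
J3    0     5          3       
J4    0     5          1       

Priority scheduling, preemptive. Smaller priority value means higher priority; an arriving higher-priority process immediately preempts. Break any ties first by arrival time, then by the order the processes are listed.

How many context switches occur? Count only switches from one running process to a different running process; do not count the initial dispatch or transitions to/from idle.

3

Timeline: | J4 0-5 | J1 5-7 | J3 7-12 | J2 12-21 |
Completion: J1=7  J2=21  J3=12  J4=5
Turnaround (C−A): J1=7  J2=21  J3=12  J4=5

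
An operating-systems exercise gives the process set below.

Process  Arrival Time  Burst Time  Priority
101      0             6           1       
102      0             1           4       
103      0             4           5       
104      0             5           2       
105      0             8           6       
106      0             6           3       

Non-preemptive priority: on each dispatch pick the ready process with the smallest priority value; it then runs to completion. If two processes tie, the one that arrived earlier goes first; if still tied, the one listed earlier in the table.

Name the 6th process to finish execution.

105

Schedule: | 101 0-6 | 104 6-11 | 106 11-17 | 102 17-18 | 103 18-22 | 105 22-30 |
Completion: 101=6  102=18  103=22  104=11  105=30  106=17
Finish order: 101 → 104 → 106 → 102 → 103 → 105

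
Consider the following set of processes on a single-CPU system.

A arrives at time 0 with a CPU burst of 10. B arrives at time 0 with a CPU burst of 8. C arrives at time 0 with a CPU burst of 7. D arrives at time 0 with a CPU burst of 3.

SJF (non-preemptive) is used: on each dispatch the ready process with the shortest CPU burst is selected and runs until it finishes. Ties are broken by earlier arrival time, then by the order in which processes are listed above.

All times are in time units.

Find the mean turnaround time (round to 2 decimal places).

14.75

Schedule: | D 0-3 | C 3-10 | B 10-18 | A 18-28 |
Completion: A=28  B=18  C=10  D=3
Turnaround times: A=28, B=18, C=10, D=3
Average turnaround = (28+18+10+3) / 4 = 59/4 = 14.75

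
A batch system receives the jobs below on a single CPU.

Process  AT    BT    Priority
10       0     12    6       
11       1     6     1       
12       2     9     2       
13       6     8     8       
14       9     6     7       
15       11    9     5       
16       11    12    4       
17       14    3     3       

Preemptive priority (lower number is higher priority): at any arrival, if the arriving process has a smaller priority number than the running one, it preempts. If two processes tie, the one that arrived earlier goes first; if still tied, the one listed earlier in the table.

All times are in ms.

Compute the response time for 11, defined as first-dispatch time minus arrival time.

Gantt: | 10 0-1 | 11 1-7 | 12 7-16 | 17 16-19 | 16 19-31 | 15 31-40 | 10 40-51 | 14 51-57 | 13 57-65 |
Completion: 10=51  11=7  12=16  13=65  14=57  15=40  16=31  17=19
Turnaround (C−A): 10=51  11=6  12=14  13=59  14=48  15=29  16=20  17=5
Response(11) = first start − arrival = 1 − 1 = 0

0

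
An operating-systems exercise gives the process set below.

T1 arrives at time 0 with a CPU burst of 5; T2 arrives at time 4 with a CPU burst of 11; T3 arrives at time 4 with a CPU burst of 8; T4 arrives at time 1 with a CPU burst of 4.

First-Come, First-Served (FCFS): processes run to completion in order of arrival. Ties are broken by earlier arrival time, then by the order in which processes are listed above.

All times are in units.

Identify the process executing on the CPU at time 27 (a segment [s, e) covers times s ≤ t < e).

Schedule: | T1 0-5 | T4 5-9 | T2 9-20 | T3 20-28 |
Completion: T1=5  T2=20  T3=28  T4=9

T3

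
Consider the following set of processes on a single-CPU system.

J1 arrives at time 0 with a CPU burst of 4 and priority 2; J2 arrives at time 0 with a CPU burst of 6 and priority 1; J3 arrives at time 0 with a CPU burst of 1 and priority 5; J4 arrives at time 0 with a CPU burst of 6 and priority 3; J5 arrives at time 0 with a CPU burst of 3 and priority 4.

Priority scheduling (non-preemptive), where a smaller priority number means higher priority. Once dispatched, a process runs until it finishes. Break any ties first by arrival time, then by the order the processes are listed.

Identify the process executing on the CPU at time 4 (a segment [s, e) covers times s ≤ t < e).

J2

Schedule: | J2 0-6 | J1 6-10 | J4 10-16 | J5 16-19 | J3 19-20 |
Completion: J1=10  J2=6  J3=20  J4=16  J5=19
Turnaround (C−A): J1=10  J2=6  J3=20  J4=16  J5=19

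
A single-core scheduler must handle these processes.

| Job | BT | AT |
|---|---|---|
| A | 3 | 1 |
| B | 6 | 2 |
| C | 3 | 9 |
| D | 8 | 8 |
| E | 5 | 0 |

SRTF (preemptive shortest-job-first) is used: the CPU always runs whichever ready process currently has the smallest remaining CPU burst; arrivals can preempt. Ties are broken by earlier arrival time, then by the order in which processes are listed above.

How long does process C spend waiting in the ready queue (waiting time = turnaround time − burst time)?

Schedule: | E 0-1 | A 1-4 | E 4-8 | B 8-9 | C 9-12 | B 12-17 | D 17-25 |
Completion: A=4  B=17  C=12  D=25  E=8
Turnaround (C−A): A=3  B=15  C=3  D=17  E=8
Waiting(C) = turnaround − burst = 3 − 3 = 0

0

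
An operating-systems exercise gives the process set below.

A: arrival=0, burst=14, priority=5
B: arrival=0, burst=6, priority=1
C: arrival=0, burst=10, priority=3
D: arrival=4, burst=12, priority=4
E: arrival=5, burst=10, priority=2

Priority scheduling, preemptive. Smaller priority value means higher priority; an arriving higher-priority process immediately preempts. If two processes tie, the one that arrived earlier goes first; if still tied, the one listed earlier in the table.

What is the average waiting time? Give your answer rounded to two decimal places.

15.40

Gantt: | B 0-6 | E 6-16 | C 16-26 | D 26-38 | A 38-52 |
Completion: A=52  B=6  C=26  D=38  E=16
Turnaround (C−A): A=52  B=6  C=26  D=34  E=11
Waiting times: A=38, B=0, C=16, D=22, E=1
Average waiting = (38+0+16+22+1) / 5 = 77/5 = 15.40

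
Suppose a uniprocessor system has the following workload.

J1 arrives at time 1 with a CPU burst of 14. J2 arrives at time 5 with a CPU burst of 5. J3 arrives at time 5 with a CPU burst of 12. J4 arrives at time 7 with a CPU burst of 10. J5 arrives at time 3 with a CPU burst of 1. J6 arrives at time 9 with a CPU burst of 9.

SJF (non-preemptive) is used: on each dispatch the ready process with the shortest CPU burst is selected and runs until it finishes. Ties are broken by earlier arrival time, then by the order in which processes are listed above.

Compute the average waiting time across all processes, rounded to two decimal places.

15.50

Gantt: | idle 0-1 | J1 1-15 | J5 15-16 | J2 16-21 | J6 21-30 | J4 30-40 | J3 40-52 |
Completion: J1=15  J2=21  J3=52  J4=40  J5=16  J6=30
Waiting times: J1=0, J2=11, J3=35, J4=23, J5=12, J6=12
Average waiting = (0+11+35+23+12+12) / 6 = 93/6 = 15.50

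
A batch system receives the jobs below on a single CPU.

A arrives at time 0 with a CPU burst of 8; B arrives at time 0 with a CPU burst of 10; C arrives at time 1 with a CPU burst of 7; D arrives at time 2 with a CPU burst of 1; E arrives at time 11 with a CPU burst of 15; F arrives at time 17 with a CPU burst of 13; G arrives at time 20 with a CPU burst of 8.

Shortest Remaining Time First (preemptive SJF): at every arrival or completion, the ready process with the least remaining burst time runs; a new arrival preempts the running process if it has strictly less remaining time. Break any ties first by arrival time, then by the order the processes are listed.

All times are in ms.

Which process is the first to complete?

Schedule: | A 0-2 | D 2-3 | A 3-9 | C 9-16 | B 16-26 | G 26-34 | F 34-47 | E 47-62 |
Completion: A=9  B=26  C=16  D=3  E=62  F=47  G=34
Turnaround (C−A): A=9  B=26  C=15  D=1  E=51  F=30  G=14
Finish order: D → A → C → B → G → F → E

D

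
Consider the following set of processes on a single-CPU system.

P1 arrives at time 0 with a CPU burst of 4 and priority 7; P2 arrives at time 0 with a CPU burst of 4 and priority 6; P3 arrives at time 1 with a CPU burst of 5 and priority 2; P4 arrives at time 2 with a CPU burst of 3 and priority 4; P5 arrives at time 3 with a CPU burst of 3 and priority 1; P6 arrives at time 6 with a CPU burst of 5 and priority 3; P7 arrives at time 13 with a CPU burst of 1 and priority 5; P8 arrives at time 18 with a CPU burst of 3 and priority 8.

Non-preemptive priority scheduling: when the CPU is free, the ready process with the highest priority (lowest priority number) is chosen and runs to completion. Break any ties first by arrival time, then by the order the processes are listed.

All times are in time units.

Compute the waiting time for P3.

6

Timeline: | P2 0-4 | P5 4-7 | P3 7-12 | P6 12-17 | P4 17-20 | P7 20-21 | P1 21-25 | P8 25-28 |
Completion: P1=25  P2=4  P3=12  P4=20  P5=7  P6=17  P7=21  P8=28
Turnaround (C−A): P1=25  P2=4  P3=11  P4=18  P5=4  P6=11  P7=8  P8=10
Waiting(P3) = turnaround − burst = 11 − 5 = 6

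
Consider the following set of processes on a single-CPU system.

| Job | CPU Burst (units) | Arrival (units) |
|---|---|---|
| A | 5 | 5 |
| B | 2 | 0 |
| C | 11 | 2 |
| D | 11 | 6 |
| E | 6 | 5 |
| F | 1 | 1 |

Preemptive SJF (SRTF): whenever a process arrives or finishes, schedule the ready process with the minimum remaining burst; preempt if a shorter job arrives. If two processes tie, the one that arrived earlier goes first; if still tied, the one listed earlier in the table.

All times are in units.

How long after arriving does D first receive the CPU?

Schedule: | B 0-2 | F 2-3 | C 3-5 | A 5-10 | E 10-16 | C 16-25 | D 25-36 |
Completion: A=10  B=2  C=25  D=36  E=16  F=3
Turnaround (C−A): A=5  B=2  C=23  D=30  E=11  F=2
Response(D) = first start − arrival = 25 − 6 = 19

19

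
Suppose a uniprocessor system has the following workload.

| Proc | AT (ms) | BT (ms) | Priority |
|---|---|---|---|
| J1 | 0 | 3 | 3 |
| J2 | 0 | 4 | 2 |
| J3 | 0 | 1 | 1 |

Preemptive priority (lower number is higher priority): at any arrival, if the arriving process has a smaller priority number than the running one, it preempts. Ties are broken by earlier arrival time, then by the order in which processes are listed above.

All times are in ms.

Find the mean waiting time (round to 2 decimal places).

Gantt: | J3 0-1 | J2 1-5 | J1 5-8 |
Completion: J1=8  J2=5  J3=1
Waiting times: J1=5, J2=1, J3=0
Average waiting = (5+1+0) / 3 = 6/3 = 2.00

2.00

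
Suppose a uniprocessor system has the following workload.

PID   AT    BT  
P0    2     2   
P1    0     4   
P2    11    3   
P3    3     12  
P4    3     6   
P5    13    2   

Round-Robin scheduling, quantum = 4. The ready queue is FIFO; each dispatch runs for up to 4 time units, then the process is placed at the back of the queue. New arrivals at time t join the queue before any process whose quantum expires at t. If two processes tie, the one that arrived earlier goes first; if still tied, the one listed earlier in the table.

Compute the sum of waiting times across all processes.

47

Timeline: | P1 0-4 | P0 4-6 | P3 6-10 | P4 10-14 | P3 14-18 | P2 18-21 | P5 21-23 | P4 23-25 | P3 25-29 |
Completion: P0=6  P1=4  P2=21  P3=29  P4=25  P5=23
Turnaround (C−A): P0=4  P1=4  P2=10  P3=26  P4=22  P5=10
Waiting = turnaround − burst: P0=2, P1=0, P2=7, P3=14, P4=16, P5=8
Total waiting = 2 + 0 + 7 + 14 + 16 + 8 = 47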